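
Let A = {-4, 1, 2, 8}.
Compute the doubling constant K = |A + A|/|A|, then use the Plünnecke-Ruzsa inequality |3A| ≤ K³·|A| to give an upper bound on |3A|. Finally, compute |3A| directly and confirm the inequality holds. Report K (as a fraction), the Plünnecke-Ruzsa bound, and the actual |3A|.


|A| = 4.
Step 1: Compute A + A by enumerating all 16 pairs.
A + A = {-8, -3, -2, 2, 3, 4, 9, 10, 16}, so |A + A| = 9.
Step 2: Doubling constant K = |A + A|/|A| = 9/4 = 9/4 ≈ 2.2500.
Step 3: Plünnecke-Ruzsa gives |3A| ≤ K³·|A| = (2.2500)³ · 4 ≈ 45.5625.
Step 4: Compute 3A = A + A + A directly by enumerating all triples (a,b,c) ∈ A³; |3A| = 16.
Step 5: Check 16 ≤ 45.5625? Yes ✓.

K = 9/4, Plünnecke-Ruzsa bound K³|A| ≈ 45.5625, |3A| = 16, inequality holds.


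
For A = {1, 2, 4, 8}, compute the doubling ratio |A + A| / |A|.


|A| = 4.
Compute A + A by enumerating all 16 pairs.
A + A = {2, 3, 4, 5, 6, 8, 9, 10, 12, 16}, so |A + A| = 10.
K = |A + A| / |A| = 10/4 = 5/2 ≈ 2.5000.
Reference: AP of size 4 gives K = 7/4 ≈ 1.7500; a fully generic set of size 4 gives K ≈ 2.5000.

|A| = 4, |A + A| = 10, K = 10/4 = 5/2.


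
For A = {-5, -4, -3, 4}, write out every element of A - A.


A - A = {a - a' : a, a' ∈ A}.
Compute a - a' for each ordered pair (a, a'):
a = -5: -5--5=0, -5--4=-1, -5--3=-2, -5-4=-9
a = -4: -4--5=1, -4--4=0, -4--3=-1, -4-4=-8
a = -3: -3--5=2, -3--4=1, -3--3=0, -3-4=-7
a = 4: 4--5=9, 4--4=8, 4--3=7, 4-4=0
Collecting distinct values (and noting 0 appears from a-a):
A - A = {-9, -8, -7, -2, -1, 0, 1, 2, 7, 8, 9}
|A - A| = 11

A - A = {-9, -8, -7, -2, -1, 0, 1, 2, 7, 8, 9}


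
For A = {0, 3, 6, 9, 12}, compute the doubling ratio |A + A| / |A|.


|A| = 5.
Compute A + A by enumerating all 25 pairs.
A + A = {0, 3, 6, 9, 12, 15, 18, 21, 24}, so |A + A| = 9.
K = |A + A| / |A| = 9/5 (already in lowest terms) ≈ 1.8000.
Reference: AP of size 5 gives K = 9/5 ≈ 1.8000; a fully generic set of size 5 gives K ≈ 3.0000.

|A| = 5, |A + A| = 9, K = 9/5.


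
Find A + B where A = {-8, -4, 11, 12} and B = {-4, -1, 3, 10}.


A + B = {a + b : a ∈ A, b ∈ B}.
Enumerate all |A|·|B| = 4·4 = 16 pairs (a, b) and collect distinct sums.
a = -8: -8+-4=-12, -8+-1=-9, -8+3=-5, -8+10=2
a = -4: -4+-4=-8, -4+-1=-5, -4+3=-1, -4+10=6
a = 11: 11+-4=7, 11+-1=10, 11+3=14, 11+10=21
a = 12: 12+-4=8, 12+-1=11, 12+3=15, 12+10=22
Collecting distinct sums: A + B = {-12, -9, -8, -5, -1, 2, 6, 7, 8, 10, 11, 14, 15, 21, 22}
|A + B| = 15

A + B = {-12, -9, -8, -5, -1, 2, 6, 7, 8, 10, 11, 14, 15, 21, 22}


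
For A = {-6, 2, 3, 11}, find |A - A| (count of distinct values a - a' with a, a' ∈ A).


A - A = {a - a' : a, a' ∈ A}; |A| = 4.
Bounds: 2|A|-1 ≤ |A - A| ≤ |A|² - |A| + 1, i.e. 7 ≤ |A - A| ≤ 13.
Note: 0 ∈ A - A always (from a - a). The set is symmetric: if d ∈ A - A then -d ∈ A - A.
Enumerate nonzero differences d = a - a' with a > a' (then include -d):
Positive differences: {1, 8, 9, 17}
Full difference set: {0} ∪ (positive diffs) ∪ (negative diffs).
|A - A| = 1 + 2·4 = 9 (matches direct enumeration: 9).

|A - A| = 9


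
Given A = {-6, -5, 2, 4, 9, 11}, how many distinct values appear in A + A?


A + A = {a + a' : a, a' ∈ A}; |A| = 6.
General bounds: 2|A| - 1 ≤ |A + A| ≤ |A|(|A|+1)/2, i.e. 11 ≤ |A + A| ≤ 21.
Lower bound 2|A|-1 is attained iff A is an arithmetic progression.
Enumerate sums a + a' for a ≤ a' (symmetric, so this suffices):
a = -6: -6+-6=-12, -6+-5=-11, -6+2=-4, -6+4=-2, -6+9=3, -6+11=5
a = -5: -5+-5=-10, -5+2=-3, -5+4=-1, -5+9=4, -5+11=6
a = 2: 2+2=4, 2+4=6, 2+9=11, 2+11=13
a = 4: 4+4=8, 4+9=13, 4+11=15
a = 9: 9+9=18, 9+11=20
a = 11: 11+11=22
Distinct sums: {-12, -11, -10, -4, -3, -2, -1, 3, 4, 5, 6, 8, 11, 13, 15, 18, 20, 22}
|A + A| = 18

|A + A| = 18


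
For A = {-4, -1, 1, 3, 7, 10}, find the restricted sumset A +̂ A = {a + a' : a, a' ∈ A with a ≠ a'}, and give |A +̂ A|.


Restricted sumset: A +̂ A = {a + a' : a ∈ A, a' ∈ A, a ≠ a'}.
Equivalently, take A + A and drop any sum 2a that is achievable ONLY as a + a for a ∈ A (i.e. sums representable only with equal summands).
Enumerate pairs (a, a') with a < a' (symmetric, so each unordered pair gives one sum; this covers all a ≠ a'):
  -4 + -1 = -5
  -4 + 1 = -3
  -4 + 3 = -1
  -4 + 7 = 3
  -4 + 10 = 6
  -1 + 1 = 0
  -1 + 3 = 2
  -1 + 7 = 6
  -1 + 10 = 9
  1 + 3 = 4
  1 + 7 = 8
  1 + 10 = 11
  3 + 7 = 10
  3 + 10 = 13
  7 + 10 = 17
Collected distinct sums: {-5, -3, -1, 0, 2, 3, 4, 6, 8, 9, 10, 11, 13, 17}
|A +̂ A| = 14
(Reference bound: |A +̂ A| ≥ 2|A| - 3 for |A| ≥ 2, with |A| = 6 giving ≥ 9.)

|A +̂ A| = 14


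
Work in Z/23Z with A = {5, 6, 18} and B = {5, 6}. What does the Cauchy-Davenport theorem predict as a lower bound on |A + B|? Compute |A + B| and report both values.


Cauchy-Davenport: |A + B| ≥ min(p, |A| + |B| - 1) for A, B nonempty in Z/pZ.
|A| = 3, |B| = 2, p = 23.
CD lower bound = min(23, 3 + 2 - 1) = min(23, 4) = 4.
Compute A + B mod 23 directly:
a = 5: 5+5=10, 5+6=11
a = 6: 6+5=11, 6+6=12
a = 18: 18+5=0, 18+6=1
A + B = {0, 1, 10, 11, 12}, so |A + B| = 5.
Verify: 5 ≥ 4? Yes ✓.

CD lower bound = 4, actual |A + B| = 5.


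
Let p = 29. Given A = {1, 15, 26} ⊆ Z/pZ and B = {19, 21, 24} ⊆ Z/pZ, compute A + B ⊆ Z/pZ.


Work in Z/29Z: reduce every sum a + b modulo 29.
Enumerate all 9 pairs:
a = 1: 1+19=20, 1+21=22, 1+24=25
a = 15: 15+19=5, 15+21=7, 15+24=10
a = 26: 26+19=16, 26+21=18, 26+24=21
Distinct residues collected: {5, 7, 10, 16, 18, 20, 21, 22, 25}
|A + B| = 9 (out of 29 total residues).

A + B = {5, 7, 10, 16, 18, 20, 21, 22, 25}


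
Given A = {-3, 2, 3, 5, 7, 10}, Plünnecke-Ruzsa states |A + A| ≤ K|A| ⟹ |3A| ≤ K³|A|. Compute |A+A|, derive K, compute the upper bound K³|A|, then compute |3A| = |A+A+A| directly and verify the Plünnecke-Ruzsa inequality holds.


|A| = 6.
Step 1: Compute A + A by enumerating all 36 pairs.
A + A = {-6, -1, 0, 2, 4, 5, 6, 7, 8, 9, 10, 12, 13, 14, 15, 17, 20}, so |A + A| = 17.
Step 2: Doubling constant K = |A + A|/|A| = 17/6 = 17/6 ≈ 2.8333.
Step 3: Plünnecke-Ruzsa gives |3A| ≤ K³·|A| = (2.8333)³ · 6 ≈ 136.4722.
Step 4: Compute 3A = A + A + A directly by enumerating all triples (a,b,c) ∈ A³; |3A| = 31.
Step 5: Check 31 ≤ 136.4722? Yes ✓.

K = 17/6, Plünnecke-Ruzsa bound K³|A| ≈ 136.4722, |3A| = 31, inequality holds.


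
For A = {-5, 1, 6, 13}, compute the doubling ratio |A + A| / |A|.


|A| = 4.
Compute A + A by enumerating all 16 pairs.
A + A = {-10, -4, 1, 2, 7, 8, 12, 14, 19, 26}, so |A + A| = 10.
K = |A + A| / |A| = 10/4 = 5/2 ≈ 2.5000.
Reference: AP of size 4 gives K = 7/4 ≈ 1.7500; a fully generic set of size 4 gives K ≈ 2.5000.

|A| = 4, |A + A| = 10, K = 10/4 = 5/2.


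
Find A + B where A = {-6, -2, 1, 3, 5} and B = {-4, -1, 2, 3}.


A + B = {a + b : a ∈ A, b ∈ B}.
Enumerate all |A|·|B| = 5·4 = 20 pairs (a, b) and collect distinct sums.
a = -6: -6+-4=-10, -6+-1=-7, -6+2=-4, -6+3=-3
a = -2: -2+-4=-6, -2+-1=-3, -2+2=0, -2+3=1
a = 1: 1+-4=-3, 1+-1=0, 1+2=3, 1+3=4
a = 3: 3+-4=-1, 3+-1=2, 3+2=5, 3+3=6
a = 5: 5+-4=1, 5+-1=4, 5+2=7, 5+3=8
Collecting distinct sums: A + B = {-10, -7, -6, -4, -3, -1, 0, 1, 2, 3, 4, 5, 6, 7, 8}
|A + B| = 15

A + B = {-10, -7, -6, -4, -3, -1, 0, 1, 2, 3, 4, 5, 6, 7, 8}


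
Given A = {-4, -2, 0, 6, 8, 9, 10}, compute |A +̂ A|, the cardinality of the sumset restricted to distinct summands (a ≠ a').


Restricted sumset: A +̂ A = {a + a' : a ∈ A, a' ∈ A, a ≠ a'}.
Equivalently, take A + A and drop any sum 2a that is achievable ONLY as a + a for a ∈ A (i.e. sums representable only with equal summands).
Enumerate pairs (a, a') with a < a' (symmetric, so each unordered pair gives one sum; this covers all a ≠ a'):
  -4 + -2 = -6
  -4 + 0 = -4
  -4 + 6 = 2
  -4 + 8 = 4
  -4 + 9 = 5
  -4 + 10 = 6
  -2 + 0 = -2
  -2 + 6 = 4
  -2 + 8 = 6
  -2 + 9 = 7
  -2 + 10 = 8
  0 + 6 = 6
  0 + 8 = 8
  0 + 9 = 9
  0 + 10 = 10
  6 + 8 = 14
  6 + 9 = 15
  6 + 10 = 16
  8 + 9 = 17
  8 + 10 = 18
  9 + 10 = 19
Collected distinct sums: {-6, -4, -2, 2, 4, 5, 6, 7, 8, 9, 10, 14, 15, 16, 17, 18, 19}
|A +̂ A| = 17
(Reference bound: |A +̂ A| ≥ 2|A| - 3 for |A| ≥ 2, with |A| = 7 giving ≥ 11.)

|A +̂ A| = 17


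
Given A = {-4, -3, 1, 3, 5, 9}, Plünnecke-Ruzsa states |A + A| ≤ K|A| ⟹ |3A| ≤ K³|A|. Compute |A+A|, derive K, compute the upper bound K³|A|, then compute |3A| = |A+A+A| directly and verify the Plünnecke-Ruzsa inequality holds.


|A| = 6.
Step 1: Compute A + A by enumerating all 36 pairs.
A + A = {-8, -7, -6, -3, -2, -1, 0, 1, 2, 4, 5, 6, 8, 10, 12, 14, 18}, so |A + A| = 17.
Step 2: Doubling constant K = |A + A|/|A| = 17/6 = 17/6 ≈ 2.8333.
Step 3: Plünnecke-Ruzsa gives |3A| ≤ K³·|A| = (2.8333)³ · 6 ≈ 136.4722.
Step 4: Compute 3A = A + A + A directly by enumerating all triples (a,b,c) ∈ A³; |3A| = 31.
Step 5: Check 31 ≤ 136.4722? Yes ✓.

K = 17/6, Plünnecke-Ruzsa bound K³|A| ≈ 136.4722, |3A| = 31, inequality holds.


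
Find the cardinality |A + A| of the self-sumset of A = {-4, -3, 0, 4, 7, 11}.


A + A = {a + a' : a, a' ∈ A}; |A| = 6.
General bounds: 2|A| - 1 ≤ |A + A| ≤ |A|(|A|+1)/2, i.e. 11 ≤ |A + A| ≤ 21.
Lower bound 2|A|-1 is attained iff A is an arithmetic progression.
Enumerate sums a + a' for a ≤ a' (symmetric, so this suffices):
a = -4: -4+-4=-8, -4+-3=-7, -4+0=-4, -4+4=0, -4+7=3, -4+11=7
a = -3: -3+-3=-6, -3+0=-3, -3+4=1, -3+7=4, -3+11=8
a = 0: 0+0=0, 0+4=4, 0+7=7, 0+11=11
a = 4: 4+4=8, 4+7=11, 4+11=15
a = 7: 7+7=14, 7+11=18
a = 11: 11+11=22
Distinct sums: {-8, -7, -6, -4, -3, 0, 1, 3, 4, 7, 8, 11, 14, 15, 18, 22}
|A + A| = 16

|A + A| = 16


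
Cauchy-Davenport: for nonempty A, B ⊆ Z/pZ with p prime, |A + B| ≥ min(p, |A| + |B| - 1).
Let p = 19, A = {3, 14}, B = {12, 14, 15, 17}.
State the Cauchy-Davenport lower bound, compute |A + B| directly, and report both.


Cauchy-Davenport: |A + B| ≥ min(p, |A| + |B| - 1) for A, B nonempty in Z/pZ.
|A| = 2, |B| = 4, p = 19.
CD lower bound = min(19, 2 + 4 - 1) = min(19, 5) = 5.
Compute A + B mod 19 directly:
a = 3: 3+12=15, 3+14=17, 3+15=18, 3+17=1
a = 14: 14+12=7, 14+14=9, 14+15=10, 14+17=12
A + B = {1, 7, 9, 10, 12, 15, 17, 18}, so |A + B| = 8.
Verify: 8 ≥ 5? Yes ✓.

CD lower bound = 5, actual |A + B| = 8.


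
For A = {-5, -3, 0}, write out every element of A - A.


A - A = {a - a' : a, a' ∈ A}.
Compute a - a' for each ordered pair (a, a'):
a = -5: -5--5=0, -5--3=-2, -5-0=-5
a = -3: -3--5=2, -3--3=0, -3-0=-3
a = 0: 0--5=5, 0--3=3, 0-0=0
Collecting distinct values (and noting 0 appears from a-a):
A - A = {-5, -3, -2, 0, 2, 3, 5}
|A - A| = 7

A - A = {-5, -3, -2, 0, 2, 3, 5}


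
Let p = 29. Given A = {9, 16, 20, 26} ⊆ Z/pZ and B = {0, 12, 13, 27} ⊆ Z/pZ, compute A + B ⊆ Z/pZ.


Work in Z/29Z: reduce every sum a + b modulo 29.
Enumerate all 16 pairs:
a = 9: 9+0=9, 9+12=21, 9+13=22, 9+27=7
a = 16: 16+0=16, 16+12=28, 16+13=0, 16+27=14
a = 20: 20+0=20, 20+12=3, 20+13=4, 20+27=18
a = 26: 26+0=26, 26+12=9, 26+13=10, 26+27=24
Distinct residues collected: {0, 3, 4, 7, 9, 10, 14, 16, 18, 20, 21, 22, 24, 26, 28}
|A + B| = 15 (out of 29 total residues).

A + B = {0, 3, 4, 7, 9, 10, 14, 16, 18, 20, 21, 22, 24, 26, 28}


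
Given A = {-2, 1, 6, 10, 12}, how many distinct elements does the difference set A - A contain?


A - A = {a - a' : a, a' ∈ A}; |A| = 5.
Bounds: 2|A|-1 ≤ |A - A| ≤ |A|² - |A| + 1, i.e. 9 ≤ |A - A| ≤ 21.
Note: 0 ∈ A - A always (from a - a). The set is symmetric: if d ∈ A - A then -d ∈ A - A.
Enumerate nonzero differences d = a - a' with a > a' (then include -d):
Positive differences: {2, 3, 4, 5, 6, 8, 9, 11, 12, 14}
Full difference set: {0} ∪ (positive diffs) ∪ (negative diffs).
|A - A| = 1 + 2·10 = 21 (matches direct enumeration: 21).

|A - A| = 21


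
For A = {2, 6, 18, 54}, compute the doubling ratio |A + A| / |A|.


|A| = 4.
Compute A + A by enumerating all 16 pairs.
A + A = {4, 8, 12, 20, 24, 36, 56, 60, 72, 108}, so |A + A| = 10.
K = |A + A| / |A| = 10/4 = 5/2 ≈ 2.5000.
Reference: AP of size 4 gives K = 7/4 ≈ 1.7500; a fully generic set of size 4 gives K ≈ 2.5000.

|A| = 4, |A + A| = 10, K = 10/4 = 5/2.


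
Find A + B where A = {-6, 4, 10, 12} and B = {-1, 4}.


A + B = {a + b : a ∈ A, b ∈ B}.
Enumerate all |A|·|B| = 4·2 = 8 pairs (a, b) and collect distinct sums.
a = -6: -6+-1=-7, -6+4=-2
a = 4: 4+-1=3, 4+4=8
a = 10: 10+-1=9, 10+4=14
a = 12: 12+-1=11, 12+4=16
Collecting distinct sums: A + B = {-7, -2, 3, 8, 9, 11, 14, 16}
|A + B| = 8

A + B = {-7, -2, 3, 8, 9, 11, 14, 16}


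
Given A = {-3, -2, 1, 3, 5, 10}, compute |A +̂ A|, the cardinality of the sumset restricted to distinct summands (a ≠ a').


Restricted sumset: A +̂ A = {a + a' : a ∈ A, a' ∈ A, a ≠ a'}.
Equivalently, take A + A and drop any sum 2a that is achievable ONLY as a + a for a ∈ A (i.e. sums representable only with equal summands).
Enumerate pairs (a, a') with a < a' (symmetric, so each unordered pair gives one sum; this covers all a ≠ a'):
  -3 + -2 = -5
  -3 + 1 = -2
  -3 + 3 = 0
  -3 + 5 = 2
  -3 + 10 = 7
  -2 + 1 = -1
  -2 + 3 = 1
  -2 + 5 = 3
  -2 + 10 = 8
  1 + 3 = 4
  1 + 5 = 6
  1 + 10 = 11
  3 + 5 = 8
  3 + 10 = 13
  5 + 10 = 15
Collected distinct sums: {-5, -2, -1, 0, 1, 2, 3, 4, 6, 7, 8, 11, 13, 15}
|A +̂ A| = 14
(Reference bound: |A +̂ A| ≥ 2|A| - 3 for |A| ≥ 2, with |A| = 6 giving ≥ 9.)

|A +̂ A| = 14


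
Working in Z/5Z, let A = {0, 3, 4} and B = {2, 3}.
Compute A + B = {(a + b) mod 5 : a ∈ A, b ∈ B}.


Work in Z/5Z: reduce every sum a + b modulo 5.
Enumerate all 6 pairs:
a = 0: 0+2=2, 0+3=3
a = 3: 3+2=0, 3+3=1
a = 4: 4+2=1, 4+3=2
Distinct residues collected: {0, 1, 2, 3}
|A + B| = 4 (out of 5 total residues).

A + B = {0, 1, 2, 3}


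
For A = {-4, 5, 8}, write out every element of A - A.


A - A = {a - a' : a, a' ∈ A}.
Compute a - a' for each ordered pair (a, a'):
a = -4: -4--4=0, -4-5=-9, -4-8=-12
a = 5: 5--4=9, 5-5=0, 5-8=-3
a = 8: 8--4=12, 8-5=3, 8-8=0
Collecting distinct values (and noting 0 appears from a-a):
A - A = {-12, -9, -3, 0, 3, 9, 12}
|A - A| = 7

A - A = {-12, -9, -3, 0, 3, 9, 12}


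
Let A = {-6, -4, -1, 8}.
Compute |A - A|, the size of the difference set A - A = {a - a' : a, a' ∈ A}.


A - A = {a - a' : a, a' ∈ A}; |A| = 4.
Bounds: 2|A|-1 ≤ |A - A| ≤ |A|² - |A| + 1, i.e. 7 ≤ |A - A| ≤ 13.
Note: 0 ∈ A - A always (from a - a). The set is symmetric: if d ∈ A - A then -d ∈ A - A.
Enumerate nonzero differences d = a - a' with a > a' (then include -d):
Positive differences: {2, 3, 5, 9, 12, 14}
Full difference set: {0} ∪ (positive diffs) ∪ (negative diffs).
|A - A| = 1 + 2·6 = 13 (matches direct enumeration: 13).

|A - A| = 13


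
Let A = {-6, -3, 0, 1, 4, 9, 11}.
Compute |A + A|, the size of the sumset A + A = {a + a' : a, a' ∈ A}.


A + A = {a + a' : a, a' ∈ A}; |A| = 7.
General bounds: 2|A| - 1 ≤ |A + A| ≤ |A|(|A|+1)/2, i.e. 13 ≤ |A + A| ≤ 28.
Lower bound 2|A|-1 is attained iff A is an arithmetic progression.
Enumerate sums a + a' for a ≤ a' (symmetric, so this suffices):
a = -6: -6+-6=-12, -6+-3=-9, -6+0=-6, -6+1=-5, -6+4=-2, -6+9=3, -6+11=5
a = -3: -3+-3=-6, -3+0=-3, -3+1=-2, -3+4=1, -3+9=6, -3+11=8
a = 0: 0+0=0, 0+1=1, 0+4=4, 0+9=9, 0+11=11
a = 1: 1+1=2, 1+4=5, 1+9=10, 1+11=12
a = 4: 4+4=8, 4+9=13, 4+11=15
a = 9: 9+9=18, 9+11=20
a = 11: 11+11=22
Distinct sums: {-12, -9, -6, -5, -3, -2, 0, 1, 2, 3, 4, 5, 6, 8, 9, 10, 11, 12, 13, 15, 18, 20, 22}
|A + A| = 23

|A + A| = 23


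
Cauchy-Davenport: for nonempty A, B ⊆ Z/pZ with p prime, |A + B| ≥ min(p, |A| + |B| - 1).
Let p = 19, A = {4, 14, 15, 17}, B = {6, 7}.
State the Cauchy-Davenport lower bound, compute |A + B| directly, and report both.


Cauchy-Davenport: |A + B| ≥ min(p, |A| + |B| - 1) for A, B nonempty in Z/pZ.
|A| = 4, |B| = 2, p = 19.
CD lower bound = min(19, 4 + 2 - 1) = min(19, 5) = 5.
Compute A + B mod 19 directly:
a = 4: 4+6=10, 4+7=11
a = 14: 14+6=1, 14+7=2
a = 15: 15+6=2, 15+7=3
a = 17: 17+6=4, 17+7=5
A + B = {1, 2, 3, 4, 5, 10, 11}, so |A + B| = 7.
Verify: 7 ≥ 5? Yes ✓.

CD lower bound = 5, actual |A + B| = 7.


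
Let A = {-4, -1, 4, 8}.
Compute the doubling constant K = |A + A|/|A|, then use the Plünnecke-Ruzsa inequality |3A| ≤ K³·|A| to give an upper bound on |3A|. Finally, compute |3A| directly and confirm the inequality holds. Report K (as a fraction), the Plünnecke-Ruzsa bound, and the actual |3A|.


|A| = 4.
Step 1: Compute A + A by enumerating all 16 pairs.
A + A = {-8, -5, -2, 0, 3, 4, 7, 8, 12, 16}, so |A + A| = 10.
Step 2: Doubling constant K = |A + A|/|A| = 10/4 = 10/4 ≈ 2.5000.
Step 3: Plünnecke-Ruzsa gives |3A| ≤ K³·|A| = (2.5000)³ · 4 ≈ 62.5000.
Step 4: Compute 3A = A + A + A directly by enumerating all triples (a,b,c) ∈ A³; |3A| = 19.
Step 5: Check 19 ≤ 62.5000? Yes ✓.

K = 10/4, Plünnecke-Ruzsa bound K³|A| ≈ 62.5000, |3A| = 19, inequality holds.


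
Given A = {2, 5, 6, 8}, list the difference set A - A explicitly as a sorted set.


A - A = {a - a' : a, a' ∈ A}.
Compute a - a' for each ordered pair (a, a'):
a = 2: 2-2=0, 2-5=-3, 2-6=-4, 2-8=-6
a = 5: 5-2=3, 5-5=0, 5-6=-1, 5-8=-3
a = 6: 6-2=4, 6-5=1, 6-6=0, 6-8=-2
a = 8: 8-2=6, 8-5=3, 8-6=2, 8-8=0
Collecting distinct values (and noting 0 appears from a-a):
A - A = {-6, -4, -3, -2, -1, 0, 1, 2, 3, 4, 6}
|A - A| = 11

A - A = {-6, -4, -3, -2, -1, 0, 1, 2, 3, 4, 6}


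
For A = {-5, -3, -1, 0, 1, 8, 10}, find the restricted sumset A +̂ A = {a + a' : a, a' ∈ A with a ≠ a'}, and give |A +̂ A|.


Restricted sumset: A +̂ A = {a + a' : a ∈ A, a' ∈ A, a ≠ a'}.
Equivalently, take A + A and drop any sum 2a that is achievable ONLY as a + a for a ∈ A (i.e. sums representable only with equal summands).
Enumerate pairs (a, a') with a < a' (symmetric, so each unordered pair gives one sum; this covers all a ≠ a'):
  -5 + -3 = -8
  -5 + -1 = -6
  -5 + 0 = -5
  -5 + 1 = -4
  -5 + 8 = 3
  -5 + 10 = 5
  -3 + -1 = -4
  -3 + 0 = -3
  -3 + 1 = -2
  -3 + 8 = 5
  -3 + 10 = 7
  -1 + 0 = -1
  -1 + 1 = 0
  -1 + 8 = 7
  -1 + 10 = 9
  0 + 1 = 1
  0 + 8 = 8
  0 + 10 = 10
  1 + 8 = 9
  1 + 10 = 11
  8 + 10 = 18
Collected distinct sums: {-8, -6, -5, -4, -3, -2, -1, 0, 1, 3, 5, 7, 8, 9, 10, 11, 18}
|A +̂ A| = 17
(Reference bound: |A +̂ A| ≥ 2|A| - 3 for |A| ≥ 2, with |A| = 7 giving ≥ 11.)

|A +̂ A| = 17


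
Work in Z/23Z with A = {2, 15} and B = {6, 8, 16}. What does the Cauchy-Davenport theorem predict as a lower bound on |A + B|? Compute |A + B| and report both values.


Cauchy-Davenport: |A + B| ≥ min(p, |A| + |B| - 1) for A, B nonempty in Z/pZ.
|A| = 2, |B| = 3, p = 23.
CD lower bound = min(23, 2 + 3 - 1) = min(23, 4) = 4.
Compute A + B mod 23 directly:
a = 2: 2+6=8, 2+8=10, 2+16=18
a = 15: 15+6=21, 15+8=0, 15+16=8
A + B = {0, 8, 10, 18, 21}, so |A + B| = 5.
Verify: 5 ≥ 4? Yes ✓.

CD lower bound = 4, actual |A + B| = 5.


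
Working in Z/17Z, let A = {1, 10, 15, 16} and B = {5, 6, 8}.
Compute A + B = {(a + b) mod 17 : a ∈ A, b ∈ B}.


Work in Z/17Z: reduce every sum a + b modulo 17.
Enumerate all 12 pairs:
a = 1: 1+5=6, 1+6=7, 1+8=9
a = 10: 10+5=15, 10+6=16, 10+8=1
a = 15: 15+5=3, 15+6=4, 15+8=6
a = 16: 16+5=4, 16+6=5, 16+8=7
Distinct residues collected: {1, 3, 4, 5, 6, 7, 9, 15, 16}
|A + B| = 9 (out of 17 total residues).

A + B = {1, 3, 4, 5, 6, 7, 9, 15, 16}


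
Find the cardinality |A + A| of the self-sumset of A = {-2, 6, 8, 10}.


A + A = {a + a' : a, a' ∈ A}; |A| = 4.
General bounds: 2|A| - 1 ≤ |A + A| ≤ |A|(|A|+1)/2, i.e. 7 ≤ |A + A| ≤ 10.
Lower bound 2|A|-1 is attained iff A is an arithmetic progression.
Enumerate sums a + a' for a ≤ a' (symmetric, so this suffices):
a = -2: -2+-2=-4, -2+6=4, -2+8=6, -2+10=8
a = 6: 6+6=12, 6+8=14, 6+10=16
a = 8: 8+8=16, 8+10=18
a = 10: 10+10=20
Distinct sums: {-4, 4, 6, 8, 12, 14, 16, 18, 20}
|A + A| = 9

|A + A| = 9


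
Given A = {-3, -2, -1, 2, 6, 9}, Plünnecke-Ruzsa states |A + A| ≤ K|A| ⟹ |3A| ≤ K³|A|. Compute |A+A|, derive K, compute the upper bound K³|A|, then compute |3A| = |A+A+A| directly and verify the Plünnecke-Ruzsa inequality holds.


|A| = 6.
Step 1: Compute A + A by enumerating all 36 pairs.
A + A = {-6, -5, -4, -3, -2, -1, 0, 1, 3, 4, 5, 6, 7, 8, 11, 12, 15, 18}, so |A + A| = 18.
Step 2: Doubling constant K = |A + A|/|A| = 18/6 = 18/6 ≈ 3.0000.
Step 3: Plünnecke-Ruzsa gives |3A| ≤ K³·|A| = (3.0000)³ · 6 ≈ 162.0000.
Step 4: Compute 3A = A + A + A directly by enumerating all triples (a,b,c) ∈ A³; |3A| = 32.
Step 5: Check 32 ≤ 162.0000? Yes ✓.

K = 18/6, Plünnecke-Ruzsa bound K³|A| ≈ 162.0000, |3A| = 32, inequality holds.


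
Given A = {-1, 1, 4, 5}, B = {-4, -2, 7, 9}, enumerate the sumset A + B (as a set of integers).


A + B = {a + b : a ∈ A, b ∈ B}.
Enumerate all |A|·|B| = 4·4 = 16 pairs (a, b) and collect distinct sums.
a = -1: -1+-4=-5, -1+-2=-3, -1+7=6, -1+9=8
a = 1: 1+-4=-3, 1+-2=-1, 1+7=8, 1+9=10
a = 4: 4+-4=0, 4+-2=2, 4+7=11, 4+9=13
a = 5: 5+-4=1, 5+-2=3, 5+7=12, 5+9=14
Collecting distinct sums: A + B = {-5, -3, -1, 0, 1, 2, 3, 6, 8, 10, 11, 12, 13, 14}
|A + B| = 14

A + B = {-5, -3, -1, 0, 1, 2, 3, 6, 8, 10, 11, 12, 13, 14}


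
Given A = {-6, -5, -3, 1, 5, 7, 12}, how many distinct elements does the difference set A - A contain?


A - A = {a - a' : a, a' ∈ A}; |A| = 7.
Bounds: 2|A|-1 ≤ |A - A| ≤ |A|² - |A| + 1, i.e. 13 ≤ |A - A| ≤ 43.
Note: 0 ∈ A - A always (from a - a). The set is symmetric: if d ∈ A - A then -d ∈ A - A.
Enumerate nonzero differences d = a - a' with a > a' (then include -d):
Positive differences: {1, 2, 3, 4, 5, 6, 7, 8, 10, 11, 12, 13, 15, 17, 18}
Full difference set: {0} ∪ (positive diffs) ∪ (negative diffs).
|A - A| = 1 + 2·15 = 31 (matches direct enumeration: 31).

|A - A| = 31


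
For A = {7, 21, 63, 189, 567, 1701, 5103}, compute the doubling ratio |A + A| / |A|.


|A| = 7.
Compute A + A by enumerating all 49 pairs.
A + A = {14, 28, 42, 70, 84, 126, 196, 210, 252, 378, 574, 588, 630, 756, 1134, 1708, 1722, 1764, 1890, 2268, 3402, 5110, 5124, 5166, 5292, 5670, 6804, 10206}, so |A + A| = 28.
K = |A + A| / |A| = 28/7 = 4/1 ≈ 4.0000.
Reference: AP of size 7 gives K = 13/7 ≈ 1.8571; a fully generic set of size 7 gives K ≈ 4.0000.

|A| = 7, |A + A| = 28, K = 28/7 = 4/1.


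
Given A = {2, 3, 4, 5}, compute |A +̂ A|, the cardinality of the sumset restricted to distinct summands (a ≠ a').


Restricted sumset: A +̂ A = {a + a' : a ∈ A, a' ∈ A, a ≠ a'}.
Equivalently, take A + A and drop any sum 2a that is achievable ONLY as a + a for a ∈ A (i.e. sums representable only with equal summands).
Enumerate pairs (a, a') with a < a' (symmetric, so each unordered pair gives one sum; this covers all a ≠ a'):
  2 + 3 = 5
  2 + 4 = 6
  2 + 5 = 7
  3 + 4 = 7
  3 + 5 = 8
  4 + 5 = 9
Collected distinct sums: {5, 6, 7, 8, 9}
|A +̂ A| = 5
(Reference bound: |A +̂ A| ≥ 2|A| - 3 for |A| ≥ 2, with |A| = 4 giving ≥ 5.)

|A +̂ A| = 5


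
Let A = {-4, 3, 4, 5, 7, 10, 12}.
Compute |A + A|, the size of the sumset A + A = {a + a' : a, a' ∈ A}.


A + A = {a + a' : a, a' ∈ A}; |A| = 7.
General bounds: 2|A| - 1 ≤ |A + A| ≤ |A|(|A|+1)/2, i.e. 13 ≤ |A + A| ≤ 28.
Lower bound 2|A|-1 is attained iff A is an arithmetic progression.
Enumerate sums a + a' for a ≤ a' (symmetric, so this suffices):
a = -4: -4+-4=-8, -4+3=-1, -4+4=0, -4+5=1, -4+7=3, -4+10=6, -4+12=8
a = 3: 3+3=6, 3+4=7, 3+5=8, 3+7=10, 3+10=13, 3+12=15
a = 4: 4+4=8, 4+5=9, 4+7=11, 4+10=14, 4+12=16
a = 5: 5+5=10, 5+7=12, 5+10=15, 5+12=17
a = 7: 7+7=14, 7+10=17, 7+12=19
a = 10: 10+10=20, 10+12=22
a = 12: 12+12=24
Distinct sums: {-8, -1, 0, 1, 3, 6, 7, 8, 9, 10, 11, 12, 13, 14, 15, 16, 17, 19, 20, 22, 24}
|A + A| = 21

|A + A| = 21


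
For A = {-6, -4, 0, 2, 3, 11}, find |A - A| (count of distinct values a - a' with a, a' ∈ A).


A - A = {a - a' : a, a' ∈ A}; |A| = 6.
Bounds: 2|A|-1 ≤ |A - A| ≤ |A|² - |A| + 1, i.e. 11 ≤ |A - A| ≤ 31.
Note: 0 ∈ A - A always (from a - a). The set is symmetric: if d ∈ A - A then -d ∈ A - A.
Enumerate nonzero differences d = a - a' with a > a' (then include -d):
Positive differences: {1, 2, 3, 4, 6, 7, 8, 9, 11, 15, 17}
Full difference set: {0} ∪ (positive diffs) ∪ (negative diffs).
|A - A| = 1 + 2·11 = 23 (matches direct enumeration: 23).

|A - A| = 23


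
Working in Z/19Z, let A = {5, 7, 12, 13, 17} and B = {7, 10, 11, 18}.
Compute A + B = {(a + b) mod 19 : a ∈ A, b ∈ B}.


Work in Z/19Z: reduce every sum a + b modulo 19.
Enumerate all 20 pairs:
a = 5: 5+7=12, 5+10=15, 5+11=16, 5+18=4
a = 7: 7+7=14, 7+10=17, 7+11=18, 7+18=6
a = 12: 12+7=0, 12+10=3, 12+11=4, 12+18=11
a = 13: 13+7=1, 13+10=4, 13+11=5, 13+18=12
a = 17: 17+7=5, 17+10=8, 17+11=9, 17+18=16
Distinct residues collected: {0, 1, 3, 4, 5, 6, 8, 9, 11, 12, 14, 15, 16, 17, 18}
|A + B| = 15 (out of 19 total residues).

A + B = {0, 1, 3, 4, 5, 6, 8, 9, 11, 12, 14, 15, 16, 17, 18}


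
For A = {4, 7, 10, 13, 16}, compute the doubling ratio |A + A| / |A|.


|A| = 5.
Compute A + A by enumerating all 25 pairs.
A + A = {8, 11, 14, 17, 20, 23, 26, 29, 32}, so |A + A| = 9.
K = |A + A| / |A| = 9/5 (already in lowest terms) ≈ 1.8000.
Reference: AP of size 5 gives K = 9/5 ≈ 1.8000; a fully generic set of size 5 gives K ≈ 3.0000.

|A| = 5, |A + A| = 9, K = 9/5.


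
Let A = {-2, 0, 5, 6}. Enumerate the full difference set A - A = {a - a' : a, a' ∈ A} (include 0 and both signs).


A - A = {a - a' : a, a' ∈ A}.
Compute a - a' for each ordered pair (a, a'):
a = -2: -2--2=0, -2-0=-2, -2-5=-7, -2-6=-8
a = 0: 0--2=2, 0-0=0, 0-5=-5, 0-6=-6
a = 5: 5--2=7, 5-0=5, 5-5=0, 5-6=-1
a = 6: 6--2=8, 6-0=6, 6-5=1, 6-6=0
Collecting distinct values (and noting 0 appears from a-a):
A - A = {-8, -7, -6, -5, -2, -1, 0, 1, 2, 5, 6, 7, 8}
|A - A| = 13

A - A = {-8, -7, -6, -5, -2, -1, 0, 1, 2, 5, 6, 7, 8}


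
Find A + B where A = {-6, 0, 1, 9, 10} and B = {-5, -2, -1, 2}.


A + B = {a + b : a ∈ A, b ∈ B}.
Enumerate all |A|·|B| = 5·4 = 20 pairs (a, b) and collect distinct sums.
a = -6: -6+-5=-11, -6+-2=-8, -6+-1=-7, -6+2=-4
a = 0: 0+-5=-5, 0+-2=-2, 0+-1=-1, 0+2=2
a = 1: 1+-5=-4, 1+-2=-1, 1+-1=0, 1+2=3
a = 9: 9+-5=4, 9+-2=7, 9+-1=8, 9+2=11
a = 10: 10+-5=5, 10+-2=8, 10+-1=9, 10+2=12
Collecting distinct sums: A + B = {-11, -8, -7, -5, -4, -2, -1, 0, 2, 3, 4, 5, 7, 8, 9, 11, 12}
|A + B| = 17

A + B = {-11, -8, -7, -5, -4, -2, -1, 0, 2, 3, 4, 5, 7, 8, 9, 11, 12}


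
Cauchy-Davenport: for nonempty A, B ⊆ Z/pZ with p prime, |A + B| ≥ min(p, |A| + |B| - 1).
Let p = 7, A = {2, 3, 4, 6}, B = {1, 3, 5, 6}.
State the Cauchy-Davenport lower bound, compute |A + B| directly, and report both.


Cauchy-Davenport: |A + B| ≥ min(p, |A| + |B| - 1) for A, B nonempty in Z/pZ.
|A| = 4, |B| = 4, p = 7.
CD lower bound = min(7, 4 + 4 - 1) = min(7, 7) = 7.
Compute A + B mod 7 directly:
a = 2: 2+1=3, 2+3=5, 2+5=0, 2+6=1
a = 3: 3+1=4, 3+3=6, 3+5=1, 3+6=2
a = 4: 4+1=5, 4+3=0, 4+5=2, 4+6=3
a = 6: 6+1=0, 6+3=2, 6+5=4, 6+6=5
A + B = {0, 1, 2, 3, 4, 5, 6}, so |A + B| = 7.
Verify: 7 ≥ 7? Yes ✓.

CD lower bound = 7, actual |A + B| = 7.


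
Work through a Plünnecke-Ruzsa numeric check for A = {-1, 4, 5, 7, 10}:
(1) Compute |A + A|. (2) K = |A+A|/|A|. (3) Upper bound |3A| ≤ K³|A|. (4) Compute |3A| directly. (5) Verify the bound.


|A| = 5.
Step 1: Compute A + A by enumerating all 25 pairs.
A + A = {-2, 3, 4, 6, 8, 9, 10, 11, 12, 14, 15, 17, 20}, so |A + A| = 13.
Step 2: Doubling constant K = |A + A|/|A| = 13/5 = 13/5 ≈ 2.6000.
Step 3: Plünnecke-Ruzsa gives |3A| ≤ K³·|A| = (2.6000)³ · 5 ≈ 87.8800.
Step 4: Compute 3A = A + A + A directly by enumerating all triples (a,b,c) ∈ A³; |3A| = 24.
Step 5: Check 24 ≤ 87.8800? Yes ✓.

K = 13/5, Plünnecke-Ruzsa bound K³|A| ≈ 87.8800, |3A| = 24, inequality holds.


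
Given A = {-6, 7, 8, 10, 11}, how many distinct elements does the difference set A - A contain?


A - A = {a - a' : a, a' ∈ A}; |A| = 5.
Bounds: 2|A|-1 ≤ |A - A| ≤ |A|² - |A| + 1, i.e. 9 ≤ |A - A| ≤ 21.
Note: 0 ∈ A - A always (from a - a). The set is symmetric: if d ∈ A - A then -d ∈ A - A.
Enumerate nonzero differences d = a - a' with a > a' (then include -d):
Positive differences: {1, 2, 3, 4, 13, 14, 16, 17}
Full difference set: {0} ∪ (positive diffs) ∪ (negative diffs).
|A - A| = 1 + 2·8 = 17 (matches direct enumeration: 17).

|A - A| = 17


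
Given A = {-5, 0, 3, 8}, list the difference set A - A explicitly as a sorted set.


A - A = {a - a' : a, a' ∈ A}.
Compute a - a' for each ordered pair (a, a'):
a = -5: -5--5=0, -5-0=-5, -5-3=-8, -5-8=-13
a = 0: 0--5=5, 0-0=0, 0-3=-3, 0-8=-8
a = 3: 3--5=8, 3-0=3, 3-3=0, 3-8=-5
a = 8: 8--5=13, 8-0=8, 8-3=5, 8-8=0
Collecting distinct values (and noting 0 appears from a-a):
A - A = {-13, -8, -5, -3, 0, 3, 5, 8, 13}
|A - A| = 9

A - A = {-13, -8, -5, -3, 0, 3, 5, 8, 13}


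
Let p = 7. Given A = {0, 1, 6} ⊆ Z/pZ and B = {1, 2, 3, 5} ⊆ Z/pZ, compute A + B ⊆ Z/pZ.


Work in Z/7Z: reduce every sum a + b modulo 7.
Enumerate all 12 pairs:
a = 0: 0+1=1, 0+2=2, 0+3=3, 0+5=5
a = 1: 1+1=2, 1+2=3, 1+3=4, 1+5=6
a = 6: 6+1=0, 6+2=1, 6+3=2, 6+5=4
Distinct residues collected: {0, 1, 2, 3, 4, 5, 6}
|A + B| = 7 (out of 7 total residues).

A + B = {0, 1, 2, 3, 4, 5, 6}


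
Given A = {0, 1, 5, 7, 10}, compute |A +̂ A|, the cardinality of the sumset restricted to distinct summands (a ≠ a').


Restricted sumset: A +̂ A = {a + a' : a ∈ A, a' ∈ A, a ≠ a'}.
Equivalently, take A + A and drop any sum 2a that is achievable ONLY as a + a for a ∈ A (i.e. sums representable only with equal summands).
Enumerate pairs (a, a') with a < a' (symmetric, so each unordered pair gives one sum; this covers all a ≠ a'):
  0 + 1 = 1
  0 + 5 = 5
  0 + 7 = 7
  0 + 10 = 10
  1 + 5 = 6
  1 + 7 = 8
  1 + 10 = 11
  5 + 7 = 12
  5 + 10 = 15
  7 + 10 = 17
Collected distinct sums: {1, 5, 6, 7, 8, 10, 11, 12, 15, 17}
|A +̂ A| = 10
(Reference bound: |A +̂ A| ≥ 2|A| - 3 for |A| ≥ 2, with |A| = 5 giving ≥ 7.)

|A +̂ A| = 10


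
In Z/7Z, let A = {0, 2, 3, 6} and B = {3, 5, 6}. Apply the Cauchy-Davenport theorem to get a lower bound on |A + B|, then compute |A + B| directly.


Cauchy-Davenport: |A + B| ≥ min(p, |A| + |B| - 1) for A, B nonempty in Z/pZ.
|A| = 4, |B| = 3, p = 7.
CD lower bound = min(7, 4 + 3 - 1) = min(7, 6) = 6.
Compute A + B mod 7 directly:
a = 0: 0+3=3, 0+5=5, 0+6=6
a = 2: 2+3=5, 2+5=0, 2+6=1
a = 3: 3+3=6, 3+5=1, 3+6=2
a = 6: 6+3=2, 6+5=4, 6+6=5
A + B = {0, 1, 2, 3, 4, 5, 6}, so |A + B| = 7.
Verify: 7 ≥ 6? Yes ✓.

CD lower bound = 6, actual |A + B| = 7.


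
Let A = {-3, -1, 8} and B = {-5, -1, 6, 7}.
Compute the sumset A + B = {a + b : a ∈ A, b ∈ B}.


A + B = {a + b : a ∈ A, b ∈ B}.
Enumerate all |A|·|B| = 3·4 = 12 pairs (a, b) and collect distinct sums.
a = -3: -3+-5=-8, -3+-1=-4, -3+6=3, -3+7=4
a = -1: -1+-5=-6, -1+-1=-2, -1+6=5, -1+7=6
a = 8: 8+-5=3, 8+-1=7, 8+6=14, 8+7=15
Collecting distinct sums: A + B = {-8, -6, -4, -2, 3, 4, 5, 6, 7, 14, 15}
|A + B| = 11

A + B = {-8, -6, -4, -2, 3, 4, 5, 6, 7, 14, 15}


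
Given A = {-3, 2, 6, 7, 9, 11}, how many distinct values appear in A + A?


A + A = {a + a' : a, a' ∈ A}; |A| = 6.
General bounds: 2|A| - 1 ≤ |A + A| ≤ |A|(|A|+1)/2, i.e. 11 ≤ |A + A| ≤ 21.
Lower bound 2|A|-1 is attained iff A is an arithmetic progression.
Enumerate sums a + a' for a ≤ a' (symmetric, so this suffices):
a = -3: -3+-3=-6, -3+2=-1, -3+6=3, -3+7=4, -3+9=6, -3+11=8
a = 2: 2+2=4, 2+6=8, 2+7=9, 2+9=11, 2+11=13
a = 6: 6+6=12, 6+7=13, 6+9=15, 6+11=17
a = 7: 7+7=14, 7+9=16, 7+11=18
a = 9: 9+9=18, 9+11=20
a = 11: 11+11=22
Distinct sums: {-6, -1, 3, 4, 6, 8, 9, 11, 12, 13, 14, 15, 16, 17, 18, 20, 22}
|A + A| = 17

|A + A| = 17


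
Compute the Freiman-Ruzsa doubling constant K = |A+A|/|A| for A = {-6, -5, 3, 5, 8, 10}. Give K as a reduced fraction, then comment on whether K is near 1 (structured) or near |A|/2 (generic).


|A| = 6.
Compute A + A by enumerating all 36 pairs.
A + A = {-12, -11, -10, -3, -2, -1, 0, 2, 3, 4, 5, 6, 8, 10, 11, 13, 15, 16, 18, 20}, so |A + A| = 20.
K = |A + A| / |A| = 20/6 = 10/3 ≈ 3.3333.
Reference: AP of size 6 gives K = 11/6 ≈ 1.8333; a fully generic set of size 6 gives K ≈ 3.5000.

|A| = 6, |A + A| = 20, K = 20/6 = 10/3.


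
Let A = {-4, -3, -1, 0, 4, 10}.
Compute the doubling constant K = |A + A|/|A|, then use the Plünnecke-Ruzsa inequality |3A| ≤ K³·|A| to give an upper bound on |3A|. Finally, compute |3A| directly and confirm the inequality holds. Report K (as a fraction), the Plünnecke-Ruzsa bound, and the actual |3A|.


|A| = 6.
Step 1: Compute A + A by enumerating all 36 pairs.
A + A = {-8, -7, -6, -5, -4, -3, -2, -1, 0, 1, 3, 4, 6, 7, 8, 9, 10, 14, 20}, so |A + A| = 19.
Step 2: Doubling constant K = |A + A|/|A| = 19/6 = 19/6 ≈ 3.1667.
Step 3: Plünnecke-Ruzsa gives |3A| ≤ K³·|A| = (3.1667)³ · 6 ≈ 190.5278.
Step 4: Compute 3A = A + A + A directly by enumerating all triples (a,b,c) ∈ A³; |3A| = 34.
Step 5: Check 34 ≤ 190.5278? Yes ✓.

K = 19/6, Plünnecke-Ruzsa bound K³|A| ≈ 190.5278, |3A| = 34, inequality holds.


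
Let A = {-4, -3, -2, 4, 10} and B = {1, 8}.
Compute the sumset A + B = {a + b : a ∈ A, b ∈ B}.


A + B = {a + b : a ∈ A, b ∈ B}.
Enumerate all |A|·|B| = 5·2 = 10 pairs (a, b) and collect distinct sums.
a = -4: -4+1=-3, -4+8=4
a = -3: -3+1=-2, -3+8=5
a = -2: -2+1=-1, -2+8=6
a = 4: 4+1=5, 4+8=12
a = 10: 10+1=11, 10+8=18
Collecting distinct sums: A + B = {-3, -2, -1, 4, 5, 6, 11, 12, 18}
|A + B| = 9

A + B = {-3, -2, -1, 4, 5, 6, 11, 12, 18}


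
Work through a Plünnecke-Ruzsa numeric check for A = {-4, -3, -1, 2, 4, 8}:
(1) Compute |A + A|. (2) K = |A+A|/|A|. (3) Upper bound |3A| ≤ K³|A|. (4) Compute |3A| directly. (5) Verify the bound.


|A| = 6.
Step 1: Compute A + A by enumerating all 36 pairs.
A + A = {-8, -7, -6, -5, -4, -2, -1, 0, 1, 3, 4, 5, 6, 7, 8, 10, 12, 16}, so |A + A| = 18.
Step 2: Doubling constant K = |A + A|/|A| = 18/6 = 18/6 ≈ 3.0000.
Step 3: Plünnecke-Ruzsa gives |3A| ≤ K³·|A| = (3.0000)³ · 6 ≈ 162.0000.
Step 4: Compute 3A = A + A + A directly by enumerating all triples (a,b,c) ∈ A³; |3A| = 32.
Step 5: Check 32 ≤ 162.0000? Yes ✓.

K = 18/6, Plünnecke-Ruzsa bound K³|A| ≈ 162.0000, |3A| = 32, inequality holds.


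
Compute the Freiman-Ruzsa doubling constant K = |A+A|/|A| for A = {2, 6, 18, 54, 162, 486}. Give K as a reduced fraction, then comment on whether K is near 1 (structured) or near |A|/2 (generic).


|A| = 6.
Compute A + A by enumerating all 36 pairs.
A + A = {4, 8, 12, 20, 24, 36, 56, 60, 72, 108, 164, 168, 180, 216, 324, 488, 492, 504, 540, 648, 972}, so |A + A| = 21.
K = |A + A| / |A| = 21/6 = 7/2 ≈ 3.5000.
Reference: AP of size 6 gives K = 11/6 ≈ 1.8333; a fully generic set of size 6 gives K ≈ 3.5000.

|A| = 6, |A + A| = 21, K = 21/6 = 7/2.


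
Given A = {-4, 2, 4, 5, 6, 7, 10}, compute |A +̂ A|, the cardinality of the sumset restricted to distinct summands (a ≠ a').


Restricted sumset: A +̂ A = {a + a' : a ∈ A, a' ∈ A, a ≠ a'}.
Equivalently, take A + A and drop any sum 2a that is achievable ONLY as a + a for a ∈ A (i.e. sums representable only with equal summands).
Enumerate pairs (a, a') with a < a' (symmetric, so each unordered pair gives one sum; this covers all a ≠ a'):
  -4 + 2 = -2
  -4 + 4 = 0
  -4 + 5 = 1
  -4 + 6 = 2
  -4 + 7 = 3
  -4 + 10 = 6
  2 + 4 = 6
  2 + 5 = 7
  2 + 6 = 8
  2 + 7 = 9
  2 + 10 = 12
  4 + 5 = 9
  4 + 6 = 10
  4 + 7 = 11
  4 + 10 = 14
  5 + 6 = 11
  5 + 7 = 12
  5 + 10 = 15
  6 + 7 = 13
  6 + 10 = 16
  7 + 10 = 17
Collected distinct sums: {-2, 0, 1, 2, 3, 6, 7, 8, 9, 10, 11, 12, 13, 14, 15, 16, 17}
|A +̂ A| = 17
(Reference bound: |A +̂ A| ≥ 2|A| - 3 for |A| ≥ 2, with |A| = 7 giving ≥ 11.)

|A +̂ A| = 17


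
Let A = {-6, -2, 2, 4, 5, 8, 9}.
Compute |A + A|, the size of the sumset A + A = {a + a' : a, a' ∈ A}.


A + A = {a + a' : a, a' ∈ A}; |A| = 7.
General bounds: 2|A| - 1 ≤ |A + A| ≤ |A|(|A|+1)/2, i.e. 13 ≤ |A + A| ≤ 28.
Lower bound 2|A|-1 is attained iff A is an arithmetic progression.
Enumerate sums a + a' for a ≤ a' (symmetric, so this suffices):
a = -6: -6+-6=-12, -6+-2=-8, -6+2=-4, -6+4=-2, -6+5=-1, -6+8=2, -6+9=3
a = -2: -2+-2=-4, -2+2=0, -2+4=2, -2+5=3, -2+8=6, -2+9=7
a = 2: 2+2=4, 2+4=6, 2+5=7, 2+8=10, 2+9=11
a = 4: 4+4=8, 4+5=9, 4+8=12, 4+9=13
a = 5: 5+5=10, 5+8=13, 5+9=14
a = 8: 8+8=16, 8+9=17
a = 9: 9+9=18
Distinct sums: {-12, -8, -4, -2, -1, 0, 2, 3, 4, 6, 7, 8, 9, 10, 11, 12, 13, 14, 16, 17, 18}
|A + A| = 21

|A + A| = 21


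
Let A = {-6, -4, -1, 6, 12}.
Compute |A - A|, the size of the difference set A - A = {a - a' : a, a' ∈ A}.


A - A = {a - a' : a, a' ∈ A}; |A| = 5.
Bounds: 2|A|-1 ≤ |A - A| ≤ |A|² - |A| + 1, i.e. 9 ≤ |A - A| ≤ 21.
Note: 0 ∈ A - A always (from a - a). The set is symmetric: if d ∈ A - A then -d ∈ A - A.
Enumerate nonzero differences d = a - a' with a > a' (then include -d):
Positive differences: {2, 3, 5, 6, 7, 10, 12, 13, 16, 18}
Full difference set: {0} ∪ (positive diffs) ∪ (negative diffs).
|A - A| = 1 + 2·10 = 21 (matches direct enumeration: 21).

|A - A| = 21


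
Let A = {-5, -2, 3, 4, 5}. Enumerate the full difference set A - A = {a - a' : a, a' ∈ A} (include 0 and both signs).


A - A = {a - a' : a, a' ∈ A}.
Compute a - a' for each ordered pair (a, a'):
a = -5: -5--5=0, -5--2=-3, -5-3=-8, -5-4=-9, -5-5=-10
a = -2: -2--5=3, -2--2=0, -2-3=-5, -2-4=-6, -2-5=-7
a = 3: 3--5=8, 3--2=5, 3-3=0, 3-4=-1, 3-5=-2
a = 4: 4--5=9, 4--2=6, 4-3=1, 4-4=0, 4-5=-1
a = 5: 5--5=10, 5--2=7, 5-3=2, 5-4=1, 5-5=0
Collecting distinct values (and noting 0 appears from a-a):
A - A = {-10, -9, -8, -7, -6, -5, -3, -2, -1, 0, 1, 2, 3, 5, 6, 7, 8, 9, 10}
|A - A| = 19

A - A = {-10, -9, -8, -7, -6, -5, -3, -2, -1, 0, 1, 2, 3, 5, 6, 7, 8, 9, 10}


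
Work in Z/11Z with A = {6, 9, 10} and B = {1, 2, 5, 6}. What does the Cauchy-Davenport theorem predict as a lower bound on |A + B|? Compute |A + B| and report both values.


Cauchy-Davenport: |A + B| ≥ min(p, |A| + |B| - 1) for A, B nonempty in Z/pZ.
|A| = 3, |B| = 4, p = 11.
CD lower bound = min(11, 3 + 4 - 1) = min(11, 6) = 6.
Compute A + B mod 11 directly:
a = 6: 6+1=7, 6+2=8, 6+5=0, 6+6=1
a = 9: 9+1=10, 9+2=0, 9+5=3, 9+6=4
a = 10: 10+1=0, 10+2=1, 10+5=4, 10+6=5
A + B = {0, 1, 3, 4, 5, 7, 8, 10}, so |A + B| = 8.
Verify: 8 ≥ 6? Yes ✓.

CD lower bound = 6, actual |A + B| = 8.


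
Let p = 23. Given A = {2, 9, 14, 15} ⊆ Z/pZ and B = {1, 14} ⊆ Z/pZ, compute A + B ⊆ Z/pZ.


Work in Z/23Z: reduce every sum a + b modulo 23.
Enumerate all 8 pairs:
a = 2: 2+1=3, 2+14=16
a = 9: 9+1=10, 9+14=0
a = 14: 14+1=15, 14+14=5
a = 15: 15+1=16, 15+14=6
Distinct residues collected: {0, 3, 5, 6, 10, 15, 16}
|A + B| = 7 (out of 23 total residues).

A + B = {0, 3, 5, 6, 10, 15, 16}


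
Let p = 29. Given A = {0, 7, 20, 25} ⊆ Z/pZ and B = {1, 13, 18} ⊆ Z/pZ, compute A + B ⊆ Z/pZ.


Work in Z/29Z: reduce every sum a + b modulo 29.
Enumerate all 12 pairs:
a = 0: 0+1=1, 0+13=13, 0+18=18
a = 7: 7+1=8, 7+13=20, 7+18=25
a = 20: 20+1=21, 20+13=4, 20+18=9
a = 25: 25+1=26, 25+13=9, 25+18=14
Distinct residues collected: {1, 4, 8, 9, 13, 14, 18, 20, 21, 25, 26}
|A + B| = 11 (out of 29 total residues).

A + B = {1, 4, 8, 9, 13, 14, 18, 20, 21, 25, 26}


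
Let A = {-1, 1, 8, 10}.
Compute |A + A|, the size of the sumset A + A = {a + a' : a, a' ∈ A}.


A + A = {a + a' : a, a' ∈ A}; |A| = 4.
General bounds: 2|A| - 1 ≤ |A + A| ≤ |A|(|A|+1)/2, i.e. 7 ≤ |A + A| ≤ 10.
Lower bound 2|A|-1 is attained iff A is an arithmetic progression.
Enumerate sums a + a' for a ≤ a' (symmetric, so this suffices):
a = -1: -1+-1=-2, -1+1=0, -1+8=7, -1+10=9
a = 1: 1+1=2, 1+8=9, 1+10=11
a = 8: 8+8=16, 8+10=18
a = 10: 10+10=20
Distinct sums: {-2, 0, 2, 7, 9, 11, 16, 18, 20}
|A + A| = 9

|A + A| = 9


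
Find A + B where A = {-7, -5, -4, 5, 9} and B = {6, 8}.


A + B = {a + b : a ∈ A, b ∈ B}.
Enumerate all |A|·|B| = 5·2 = 10 pairs (a, b) and collect distinct sums.
a = -7: -7+6=-1, -7+8=1
a = -5: -5+6=1, -5+8=3
a = -4: -4+6=2, -4+8=4
a = 5: 5+6=11, 5+8=13
a = 9: 9+6=15, 9+8=17
Collecting distinct sums: A + B = {-1, 1, 2, 3, 4, 11, 13, 15, 17}
|A + B| = 9

A + B = {-1, 1, 2, 3, 4, 11, 13, 15, 17}
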